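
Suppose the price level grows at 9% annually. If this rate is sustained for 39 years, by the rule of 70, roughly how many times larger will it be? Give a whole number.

70/9 ≈ 7.78 years per doubling.
39 years fits 5 doublings: 2^5 = 32.

roughly 32 times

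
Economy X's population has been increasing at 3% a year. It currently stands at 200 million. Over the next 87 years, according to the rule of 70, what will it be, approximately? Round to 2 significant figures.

Doubling time ≈ 70/3 = 23.33 years.
87 years is 87/23.33 ≈ 3.73 doublings, a factor of 2^3.73 ≈ 13.27.
200 × 13.27 ≈ 2700 million.

around 2700 million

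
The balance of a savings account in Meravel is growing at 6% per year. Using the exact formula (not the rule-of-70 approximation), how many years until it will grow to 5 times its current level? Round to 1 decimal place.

t = ln(5) / ln(1 + 0.06) = 1.6094 / 0.058269 ≈ 27.62.

27.6 years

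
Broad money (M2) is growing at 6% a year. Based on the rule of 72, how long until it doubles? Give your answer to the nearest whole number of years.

about 12 years

72/6 ≈ 12.00, so it doubles roughly every 12 years.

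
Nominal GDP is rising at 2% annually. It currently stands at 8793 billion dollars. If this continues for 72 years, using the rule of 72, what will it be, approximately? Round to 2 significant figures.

Doubling time ≈ 72/2 = 36.00 years.
72 years is 72/36.00 ≈ 2.00 doublings, a factor of 2^2.00 ≈ 4.00.
8793 × 4.00 ≈ 35000 billion dollars.

≈ 35000 billion dollars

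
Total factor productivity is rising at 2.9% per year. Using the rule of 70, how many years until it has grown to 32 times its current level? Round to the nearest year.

At 2.9% it doubles every 70/2.9 ≈ 24.14 years.
32 = 2^5, so 5 doublings → 121 years.

≈ 121 years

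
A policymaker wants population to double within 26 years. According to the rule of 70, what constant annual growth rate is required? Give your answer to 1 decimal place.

around 2.7%

70 / 26 ≈ 2.69, so about 2.7% annually.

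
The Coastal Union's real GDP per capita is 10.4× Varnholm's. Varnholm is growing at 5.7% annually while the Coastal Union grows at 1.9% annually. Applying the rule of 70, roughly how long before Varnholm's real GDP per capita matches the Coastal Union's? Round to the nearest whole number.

What matters is the difference: 3.8 pp.
Rule of 70 on the gap: the ratio halves every 70/3.8 ≈ 18.42 years.
A 10.4× gap takes log₂(10.4) ≈ 3.38 halvings to close: 3.38 × 18.42 ≈ 62 years.

≈ 62 years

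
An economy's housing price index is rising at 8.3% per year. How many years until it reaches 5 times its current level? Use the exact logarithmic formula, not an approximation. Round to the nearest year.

t = ln(5) / ln(1 + 0.083) = 1.6094 / 0.079735 ≈ 20.18.
≈ 20 years.

20 years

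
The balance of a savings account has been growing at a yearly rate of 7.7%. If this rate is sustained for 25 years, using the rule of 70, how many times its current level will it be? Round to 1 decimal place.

≈ 6.7 times

Doubling time ≈ 70/7.7 = 9.09 years.
25 years / 9.09 ≈ 2.75 doublings → factor 2^2.75 ≈ 6.7.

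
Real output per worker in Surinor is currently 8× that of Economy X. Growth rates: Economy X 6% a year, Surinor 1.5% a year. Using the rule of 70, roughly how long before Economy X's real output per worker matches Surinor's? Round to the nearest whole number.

about 47 years

The growth-rate gap is 6% − 1.5% = 4.5 percentage points.
So the ratio between them halves every 70/4.5 ≈ 15.56 years.
An 8× gap closes after 3 halvings: 3 × 15.56 ≈ 47 years.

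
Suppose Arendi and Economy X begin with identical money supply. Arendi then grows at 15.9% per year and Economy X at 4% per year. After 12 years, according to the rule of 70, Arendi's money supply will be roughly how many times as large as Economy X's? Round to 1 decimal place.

4.1 times

Arendi pulls ahead at 11.9 pp per year, so the ratio doubles every 70/11.9 ≈ 5.88 years.
In 12 years that's 2.04 doublings: 2^2.04 ≈ 4.1.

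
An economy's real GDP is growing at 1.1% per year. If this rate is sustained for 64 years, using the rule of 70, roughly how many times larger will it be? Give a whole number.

approximately 2 times

At 1.1% one doubling takes ≈ 63.64 years; 64 years is 1 of them, so ×2.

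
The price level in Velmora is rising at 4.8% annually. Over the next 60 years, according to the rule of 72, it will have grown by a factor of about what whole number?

about 16 times

72/4.8 ≈ 15.00 years per doubling.
60 years fits 4 doublings: 2^4 = 16.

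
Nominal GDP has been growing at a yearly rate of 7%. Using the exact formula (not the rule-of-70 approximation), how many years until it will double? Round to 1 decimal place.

10.2 years

t = ln(2) / ln(1 + 0.07) = 0.6931 / 0.067659 ≈ 10.24.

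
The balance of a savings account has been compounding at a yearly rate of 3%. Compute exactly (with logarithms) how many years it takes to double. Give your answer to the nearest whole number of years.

t = ln(2) / ln(1 + 0.03) = 0.6931 / 0.029559 ≈ 23.45.
≈ 23 years.

23 years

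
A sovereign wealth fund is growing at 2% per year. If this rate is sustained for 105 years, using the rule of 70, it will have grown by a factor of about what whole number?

70/2 ≈ 35.00 years per doubling.
105 years fits 3 doublings: 2^3 = 8.

approximately 8 times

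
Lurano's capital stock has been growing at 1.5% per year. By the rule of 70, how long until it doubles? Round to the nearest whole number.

70/1.5 ≈ 46.67, so it doubles roughly every 47 years.

≈ 47 years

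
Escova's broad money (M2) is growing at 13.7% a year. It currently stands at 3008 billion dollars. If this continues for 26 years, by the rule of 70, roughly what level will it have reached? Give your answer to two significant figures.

approximately 100000 billion dollars

Doubling time ≈ 70/13.7 = 5.11 years.
26 years is 26/5.11 ≈ 5.09 doublings, a factor of 2^5.09 ≈ 34.06.
3008 × 34.06 ≈ 100000 billion dollars.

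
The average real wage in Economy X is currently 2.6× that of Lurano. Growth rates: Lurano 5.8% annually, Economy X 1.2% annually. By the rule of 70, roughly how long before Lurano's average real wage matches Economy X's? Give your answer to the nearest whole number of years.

approximately 21 years

Lurano gains on Economy X at 5.8% − 1.2% = 4.6 points a year.
At that relative rate the gap halves every 70/4.6 ≈ 15.22 years.
A 2.6× gap takes log₂(2.6) ≈ 1.38 halvings to close: 1.38 × 15.22 ≈ 21 years.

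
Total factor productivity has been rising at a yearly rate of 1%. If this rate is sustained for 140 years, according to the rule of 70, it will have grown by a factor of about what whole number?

70/1 ≈ 70.00 years per doubling.
140 years fits 2 doublings: 2^2 = 4.

around 4 times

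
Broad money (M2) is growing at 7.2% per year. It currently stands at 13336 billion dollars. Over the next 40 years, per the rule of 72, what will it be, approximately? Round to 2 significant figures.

Doubling time ≈ 72/7.2 = 10.00 years.
40 years is 40/10.00 ≈ 4.00 doublings, a factor of 2^4.00 ≈ 16.00.
13336 × 16.00 ≈ 210000 billion dollars.

around 210000 billion dollars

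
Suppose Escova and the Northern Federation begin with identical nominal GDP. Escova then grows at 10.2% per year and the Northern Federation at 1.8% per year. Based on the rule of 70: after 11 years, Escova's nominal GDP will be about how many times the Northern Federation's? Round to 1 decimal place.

Escova pulls ahead at 8.4 pp per year, so the ratio doubles every 70/8.4 ≈ 8.33 years.
In 11 years that's 1.32 doublings: 2^1.32 ≈ 2.5.

≈ 2.5 times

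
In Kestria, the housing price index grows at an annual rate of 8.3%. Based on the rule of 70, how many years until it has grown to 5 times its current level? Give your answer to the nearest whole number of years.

≈ 20 years

At 8.3% it doubles every 70/8.3 ≈ 8.43 years.
5× is log₂ 5 ≈ 2.32 doublings, so ≈ 2.32 × 8.43 = 20 years.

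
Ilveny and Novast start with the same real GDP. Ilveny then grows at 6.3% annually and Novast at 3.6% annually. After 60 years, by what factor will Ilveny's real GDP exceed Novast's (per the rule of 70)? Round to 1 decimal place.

approximately 5.0 times

Only the 2.7-point difference matters.
70/2.7 ≈ 25.93 years per doubling of the ratio; 60 years gives 2.31 doublings, so ≈ 5.0×.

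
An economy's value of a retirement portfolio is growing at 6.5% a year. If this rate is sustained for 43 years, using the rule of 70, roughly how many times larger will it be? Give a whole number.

At 6.5% one doubling takes ≈ 10.77 years; 43 years is 4 of them, so ×16.

roughly 16 times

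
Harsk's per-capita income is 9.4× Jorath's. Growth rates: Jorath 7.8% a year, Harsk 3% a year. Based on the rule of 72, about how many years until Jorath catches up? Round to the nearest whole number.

≈ 48 years

Jorath gains on Harsk at 7.8% − 3% = 4.8 points a year.
At that relative rate the gap halves every 72/4.8 ≈ 15.00 years.
A 9.4× gap takes log₂(9.4) ≈ 3.23 halvings to close: 3.23 × 15.00 ≈ 48 years.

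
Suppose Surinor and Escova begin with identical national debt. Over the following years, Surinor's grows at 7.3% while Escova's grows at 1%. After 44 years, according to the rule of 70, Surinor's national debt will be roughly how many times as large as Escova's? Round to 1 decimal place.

around 15.6 times

Rate gap = 7.3% − 1% = 6.3 points.
The ratio doubles every 70/6.3 ≈ 11.11 years.
44/11.11 ≈ 3.96 doublings → ratio ≈ 2^3.96 ≈ 15.6.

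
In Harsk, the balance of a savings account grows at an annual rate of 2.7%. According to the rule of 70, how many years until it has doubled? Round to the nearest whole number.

70/2.7 ≈ 25.93, so it doubles roughly every 26 years.

26 years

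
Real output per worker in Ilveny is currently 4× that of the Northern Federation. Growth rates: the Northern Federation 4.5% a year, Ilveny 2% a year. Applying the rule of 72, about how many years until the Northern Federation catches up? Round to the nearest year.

58 years

What matters is the difference: 2.5 pp.
Rule of 72 on the gap: the ratio halves every 72/2.5 ≈ 28.80 years.
A 4× gap closes after 2 halvings: 2 × 28.80 ≈ 58 years.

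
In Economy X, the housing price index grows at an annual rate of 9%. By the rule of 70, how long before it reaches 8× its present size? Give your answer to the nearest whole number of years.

about 23 years

Doubling time ≈ 70/9 = 7.78 years.
8 = 2^3, so 3 doublings → 23 years.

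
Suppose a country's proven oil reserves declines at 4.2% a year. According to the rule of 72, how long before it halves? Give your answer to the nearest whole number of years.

about 17 years

Falling at 4.2%, it halves about every 72/4.2 = 17.14 years.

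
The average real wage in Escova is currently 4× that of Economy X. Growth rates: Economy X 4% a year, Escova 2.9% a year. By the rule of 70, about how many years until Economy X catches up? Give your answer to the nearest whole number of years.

Economy X gains on Escova at 4% − 2.9% = 1.1 points a year.
At that relative rate the gap halves every 70/1.1 ≈ 63.64 years.
A 4× gap closes after 2 halvings: 2 × 63.64 ≈ 127 years.

roughly 127 years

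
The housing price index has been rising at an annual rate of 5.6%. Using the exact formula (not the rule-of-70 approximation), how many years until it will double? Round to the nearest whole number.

t = ln(2) / ln(1 + 0.056) = 0.6931 / 0.054488 ≈ 12.72.
≈ 13 years.

13 years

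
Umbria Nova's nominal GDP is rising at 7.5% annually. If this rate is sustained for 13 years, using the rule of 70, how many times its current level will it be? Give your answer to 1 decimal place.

Doubles every ≈ 9.33 years (70/7.5).
13 years is 1.39 doublings; 2^1.39 ≈ 2.6×.

around 2.6 times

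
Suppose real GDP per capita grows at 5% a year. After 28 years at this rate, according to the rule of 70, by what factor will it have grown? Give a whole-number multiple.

roughly 4 times

Doubling time ≈ 70/5 = 14.00 years.
28/14.00 ≈ 2 doublings, so about 2^2 = 4×.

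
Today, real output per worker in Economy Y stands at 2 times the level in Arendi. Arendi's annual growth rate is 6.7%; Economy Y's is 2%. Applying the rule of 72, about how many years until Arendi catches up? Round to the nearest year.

What matters is the difference: 4.7 pp.
Rule of 72 on the gap: the ratio halves every 72/4.7 ≈ 15.32 years.
A 2 times gap closes after 1 halving: 1 × 15.32 ≈ 15 years.

around 15 years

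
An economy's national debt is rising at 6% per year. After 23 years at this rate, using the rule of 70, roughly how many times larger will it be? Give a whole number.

At 6% one doubling takes ≈ 11.67 years; 23 years is 2 of them, so ×4.

approximately 4 times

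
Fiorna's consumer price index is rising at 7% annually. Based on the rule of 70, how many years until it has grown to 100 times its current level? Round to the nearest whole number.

Doubling time ≈ 70/7 = 10.00 years.
100× is log₂ 100 ≈ 6.64 doublings, so ≈ 6.64 × 10.00 = 66 years.

≈ 66 years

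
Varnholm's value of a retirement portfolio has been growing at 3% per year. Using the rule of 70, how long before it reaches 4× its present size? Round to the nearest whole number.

Doubling time ≈ 70/3 = 23.33 years.
Getting to 4× needs 2 doublings: 2 × 23.33 ≈ 47 years.

about 47 years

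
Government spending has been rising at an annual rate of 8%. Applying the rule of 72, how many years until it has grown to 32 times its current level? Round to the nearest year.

roughly 45 years

At 8% it doubles every 72/8 ≈ 9.00 years.
32× is 5 doublings, so 5 × 9.00 ≈ 45 years.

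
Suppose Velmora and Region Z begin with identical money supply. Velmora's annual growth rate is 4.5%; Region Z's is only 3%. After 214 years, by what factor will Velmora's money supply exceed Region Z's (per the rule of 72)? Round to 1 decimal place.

about 22.0 times

Velmora pulls ahead at 1.5 pp per year, so the ratio doubles every 72/1.5 ≈ 48.00 years.
In 214 years that's 4.46 doublings: 2^4.46 ≈ 22.0.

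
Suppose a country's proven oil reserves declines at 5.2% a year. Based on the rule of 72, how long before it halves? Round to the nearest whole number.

roughly 14 years

The rule works in reverse for decay: 72/5.2 ≈ 13.85 years to halve.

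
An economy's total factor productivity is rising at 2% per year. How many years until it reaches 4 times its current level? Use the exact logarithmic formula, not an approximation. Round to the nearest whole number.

70 years

t = ln(4) / ln(1 + 0.02) = 1.3863 / 0.019803 ≈ 70.00.
≈ 70 years.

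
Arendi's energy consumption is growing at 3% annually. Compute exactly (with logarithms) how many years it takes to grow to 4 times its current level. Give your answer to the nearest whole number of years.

t = ln(4) / ln(1 + 0.03) = 1.3863 / 0.029559 ≈ 46.90.
≈ 47 years.

47 years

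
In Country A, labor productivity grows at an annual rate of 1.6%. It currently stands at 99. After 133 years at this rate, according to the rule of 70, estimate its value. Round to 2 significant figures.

Doubling time ≈ 70/1.6 = 43.75 years.
133 years is 133/43.75 ≈ 3.04 doublings, a factor of 2^3.04 ≈ 8.22.
99 × 8.22 ≈ 810.

810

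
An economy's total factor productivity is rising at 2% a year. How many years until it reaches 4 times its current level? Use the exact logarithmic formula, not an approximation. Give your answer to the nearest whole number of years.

70 years

t = ln(4) / ln(1 + 0.02) = 1.3863 / 0.019803 ≈ 70.00.
≈ 70 years.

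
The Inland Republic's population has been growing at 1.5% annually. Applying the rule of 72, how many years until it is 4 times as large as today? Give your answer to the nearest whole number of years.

At 1.5% it doubles every 72/1.5 ≈ 48.00 years.
4× is 2 doublings, so 2 × 48.00 ≈ 96 years.

around 96 years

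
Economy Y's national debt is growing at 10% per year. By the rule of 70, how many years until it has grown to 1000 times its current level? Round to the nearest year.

Doubling time ≈ 70/10 = 7.00 years.
Reaching 1000× takes log₂(1000) ≈ 9.97 doublings.
9.97 × 7.00 ≈ 70 years.

roughly 70 years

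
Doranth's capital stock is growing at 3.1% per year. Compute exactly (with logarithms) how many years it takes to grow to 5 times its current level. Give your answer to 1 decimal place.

52.7 years

t = ln(5) / ln(1 + 0.031) = 1.6094 / 0.030529 ≈ 52.72.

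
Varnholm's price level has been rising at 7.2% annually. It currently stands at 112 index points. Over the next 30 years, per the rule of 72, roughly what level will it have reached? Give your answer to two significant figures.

Doubling time ≈ 72/7.2 = 10.00 years.
30 years is 30/10.00 ≈ 3.00 doublings, a factor of 2^3.00 ≈ 8.00.
112 × 8.00 ≈ 900 index points.

approximately 900 index points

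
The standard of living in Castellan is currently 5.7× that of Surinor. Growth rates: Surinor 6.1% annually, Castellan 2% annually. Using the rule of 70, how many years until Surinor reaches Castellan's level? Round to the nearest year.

Surinor gains on Castellan at 6.1% − 2% = 4.1 points a year.
At that relative rate the gap halves every 70/4.1 ≈ 17.07 years.
A 5.7× gap takes log₂(5.7) ≈ 2.51 halvings to close: 2.51 × 17.07 ≈ 43 years.

approximately 43 years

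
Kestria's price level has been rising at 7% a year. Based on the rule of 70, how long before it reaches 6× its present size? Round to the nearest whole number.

At 7% it doubles every 70/7 ≈ 10.00 years.
6× is log₂ 6 ≈ 2.58 doublings, so ≈ 2.58 × 10.00 = 26 years.

roughly 26 years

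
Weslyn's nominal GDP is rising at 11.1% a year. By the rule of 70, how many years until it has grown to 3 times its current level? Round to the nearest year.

One doubling takes 70/11.1 = 6.31 years.
Reaching 3× takes log₂(3) ≈ 1.58 doublings.
1.58 × 6.31 ≈ 10 years.

roughly 10 years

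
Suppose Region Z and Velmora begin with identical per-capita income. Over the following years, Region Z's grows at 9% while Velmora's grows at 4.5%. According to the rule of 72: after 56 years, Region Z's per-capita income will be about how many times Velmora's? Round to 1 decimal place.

approximately 11.3 times

Region Z pulls ahead at 4.5 pp per year, so the ratio doubles every 72/4.5 ≈ 16.00 years.
In 56 years that's 3.50 doublings: 2^3.50 ≈ 11.3.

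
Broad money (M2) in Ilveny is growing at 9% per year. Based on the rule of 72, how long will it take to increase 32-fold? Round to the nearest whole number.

about 40 years

One doubling takes 72/9 = 8.00 years.
Getting to 32× needs 5 doublings: 5 × 8.00 ≈ 40 years.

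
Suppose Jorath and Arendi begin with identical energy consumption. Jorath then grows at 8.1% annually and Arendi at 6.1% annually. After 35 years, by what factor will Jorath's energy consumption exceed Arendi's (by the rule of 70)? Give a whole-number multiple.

Jorath pulls ahead at 2 pp per year, so the ratio doubles every 70/2 ≈ 35.00 years.
In 35 years that's 1.00 doublings: 2^1.00 ≈ 2.

about 2 times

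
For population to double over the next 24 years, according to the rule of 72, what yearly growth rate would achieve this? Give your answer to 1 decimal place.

3.0% per year

72 / 24 ≈ 3.00, so about 3.0% per year.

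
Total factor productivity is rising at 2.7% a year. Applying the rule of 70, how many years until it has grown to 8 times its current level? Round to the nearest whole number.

around 78 years

At 2.7% it doubles every 70/2.7 ≈ 25.93 years.
Getting to 8× needs 3 doublings: 3 × 25.93 ≈ 78 years.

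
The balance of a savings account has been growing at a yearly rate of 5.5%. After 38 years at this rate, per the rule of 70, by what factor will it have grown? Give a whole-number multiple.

Doubling time ≈ 70/5.5 = 12.73 years.
38/12.73 ≈ 3 doublings, so about 2^3 = 8×.

around 8 times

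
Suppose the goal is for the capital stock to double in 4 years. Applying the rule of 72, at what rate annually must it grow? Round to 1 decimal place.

approximately 18.0%

72 / 4 ≈ 18.00, so about 18.0% annually.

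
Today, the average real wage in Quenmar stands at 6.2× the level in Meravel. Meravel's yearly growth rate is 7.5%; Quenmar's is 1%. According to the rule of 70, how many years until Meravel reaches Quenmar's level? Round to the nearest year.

Meravel gains on Quenmar at 7.5% − 1% = 6.5 points a year.
At that relative rate the gap halves every 70/6.5 ≈ 10.77 years.
A 6.2× gap takes log₂(6.2) ≈ 2.63 halvings to close: 2.63 × 10.77 ≈ 28 years.

≈ 28 years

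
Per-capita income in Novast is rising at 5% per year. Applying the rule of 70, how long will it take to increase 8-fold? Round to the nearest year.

Doubling time ≈ 70/5 = 14.00 years.
8× is 3 doublings, so 3 × 14.00 ≈ 42 years.

approximately 42 years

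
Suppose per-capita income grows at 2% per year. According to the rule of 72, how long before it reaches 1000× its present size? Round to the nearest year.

around 359 years

One doubling takes 72/2 = 36.00 years.
Reaching 1000× takes log₂(1000) ≈ 9.97 doublings.
9.97 × 36.00 ≈ 359 years.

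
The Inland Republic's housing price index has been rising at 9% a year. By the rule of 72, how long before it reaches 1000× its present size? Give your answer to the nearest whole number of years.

Doubling time ≈ 72/9 = 8.00 years.
Reaching 1000× takes log₂(1000) ≈ 9.97 doublings.
9.97 × 8.00 ≈ 80 years.

≈ 80 years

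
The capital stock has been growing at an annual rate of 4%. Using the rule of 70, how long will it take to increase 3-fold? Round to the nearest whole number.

roughly 28 years

Doubling time ≈ 70/4 = 17.50 years.
Reaching 3× takes log₂(3) ≈ 1.58 doublings.
1.58 × 17.50 ≈ 28 years.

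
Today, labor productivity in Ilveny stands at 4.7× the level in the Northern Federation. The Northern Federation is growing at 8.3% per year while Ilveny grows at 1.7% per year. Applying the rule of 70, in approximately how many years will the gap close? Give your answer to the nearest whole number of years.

the Northern Federation gains on Ilveny at 8.3% − 1.7% = 6.6 points a year.
At that relative rate the gap halves every 70/6.6 ≈ 10.61 years.
A 4.7× gap takes log₂(4.7) ≈ 2.23 halvings to close: 2.23 × 10.61 ≈ 24 years.

≈ 24 years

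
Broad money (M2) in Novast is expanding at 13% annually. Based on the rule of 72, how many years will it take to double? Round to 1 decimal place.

72/13 ≈ 5.54, so it doubles roughly every 5.5 years.

roughly 5.5 years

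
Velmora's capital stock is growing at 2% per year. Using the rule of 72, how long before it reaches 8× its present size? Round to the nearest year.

108 years

Doubling time ≈ 72/2 = 36.00 years.
8 = 2^3, so 3 doublings → 108 years.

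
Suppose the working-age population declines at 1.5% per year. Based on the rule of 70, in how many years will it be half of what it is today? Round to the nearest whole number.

around 47 years

The rule works in reverse for decay: 70/1.5 ≈ 46.67 years to halve.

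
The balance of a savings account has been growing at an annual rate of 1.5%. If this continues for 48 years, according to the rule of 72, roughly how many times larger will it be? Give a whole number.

72/1.5 ≈ 48.00 years per doubling.
48 years fits 1 doubling: 2^1 = 2.

approximately 2 times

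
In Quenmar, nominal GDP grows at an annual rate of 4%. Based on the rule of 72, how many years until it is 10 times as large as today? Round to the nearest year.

about 60 years

Doubling time ≈ 72/4 = 18.00 years.
10× is log₂ 10 ≈ 3.32 doublings, so ≈ 3.32 × 18.00 = 60 years.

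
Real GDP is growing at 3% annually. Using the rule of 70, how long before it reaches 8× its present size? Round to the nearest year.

One doubling takes 70/3 = 23.33 years.
8 = 2^3, so 3 doublings → 70 years.

≈ 70 years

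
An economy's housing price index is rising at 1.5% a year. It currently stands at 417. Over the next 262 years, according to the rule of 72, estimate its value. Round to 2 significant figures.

18000

It doubles every 72/1.5 ≈ 48.00 years, so 262 years is 5.46 doublings.
2^5.46 ≈ 44.02; 417 × 44.02 ≈ 18000.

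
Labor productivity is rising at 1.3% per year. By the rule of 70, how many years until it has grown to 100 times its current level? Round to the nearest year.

Doubling time ≈ 70/1.3 = 53.85 years.
100× is log₂ 100 ≈ 6.64 doublings, so ≈ 6.64 × 53.85 = 358 years.

around 358 years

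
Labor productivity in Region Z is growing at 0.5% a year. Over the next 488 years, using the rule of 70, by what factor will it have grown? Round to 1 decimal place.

about 11.2 times

Doubling time ≈ 70/0.5 = 140.00 years.
488 years / 140.00 ≈ 3.49 doublings → factor 2^3.49 ≈ 11.2.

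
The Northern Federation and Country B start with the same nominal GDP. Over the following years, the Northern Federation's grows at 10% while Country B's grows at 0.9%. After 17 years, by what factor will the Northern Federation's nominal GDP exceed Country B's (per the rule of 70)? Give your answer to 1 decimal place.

≈ 4.6 times

Rate gap = 10% − 0.9% = 9.1 points.
The ratio doubles every 70/9.1 ≈ 7.69 years.
17/7.69 ≈ 2.21 doublings → ratio ≈ 2^2.21 ≈ 4.6.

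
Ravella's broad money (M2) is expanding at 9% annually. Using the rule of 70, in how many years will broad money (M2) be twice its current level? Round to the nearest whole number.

Doubling time ≈ 70 / 9 = 7.78 years.

≈ 8 years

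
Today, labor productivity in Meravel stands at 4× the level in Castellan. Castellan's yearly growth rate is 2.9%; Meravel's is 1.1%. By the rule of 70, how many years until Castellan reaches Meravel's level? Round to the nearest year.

approximately 78 years

The growth-rate gap is 2.9% − 1.1% = 1.8 percentage points.
So the ratio between them halves every 70/1.8 ≈ 38.89 years.
A 4× gap closes after 2 halvings: 2 × 38.89 ≈ 78 years.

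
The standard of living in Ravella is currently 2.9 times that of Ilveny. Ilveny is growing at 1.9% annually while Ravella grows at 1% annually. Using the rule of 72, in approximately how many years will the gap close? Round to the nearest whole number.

≈ 123 years

The growth-rate gap is 1.9% − 1% = 0.9 percentage points.
So the ratio between them halves every 72/0.9 ≈ 80.00 years.
A 2.9 times gap takes log₂(2.9) ≈ 1.54 halvings to close: 1.54 × 80.00 ≈ 123 years.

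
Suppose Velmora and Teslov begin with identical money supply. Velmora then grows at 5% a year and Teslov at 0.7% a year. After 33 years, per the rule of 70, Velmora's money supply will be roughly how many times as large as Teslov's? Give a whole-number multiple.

Velmora pulls ahead at 4.3 pp per year, so the ratio doubles every 70/4.3 ≈ 16.28 years.
In 33 years that's 2.03 doublings: 2^2.03 ≈ 4.

around 4 times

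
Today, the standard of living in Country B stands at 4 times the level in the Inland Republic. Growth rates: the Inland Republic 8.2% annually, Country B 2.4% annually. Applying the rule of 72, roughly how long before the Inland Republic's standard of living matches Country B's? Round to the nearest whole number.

25 years

What matters is the difference: 5.8 pp.
Rule of 72 on the gap: the ratio halves every 72/5.8 ≈ 12.41 years.
A 4 times gap closes after 2 halvings: 2 × 12.41 ≈ 25 years.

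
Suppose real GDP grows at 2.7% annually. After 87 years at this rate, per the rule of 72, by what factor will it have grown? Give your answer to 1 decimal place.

about 9.6 times

Doubles every ≈ 26.67 years (72/2.7).
87 years is 3.26 doublings; 2^3.26 ≈ 9.6×.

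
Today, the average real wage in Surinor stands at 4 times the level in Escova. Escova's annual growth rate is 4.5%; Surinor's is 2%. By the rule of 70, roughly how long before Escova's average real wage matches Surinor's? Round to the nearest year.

≈ 56 years

Escova gains on Surinor at 4.5% − 2% = 2.5 points a year.
At that relative rate the gap halves every 70/2.5 ≈ 28.00 years.
A 4 times gap closes after 2 halvings: 2 × 28.00 ≈ 56 years.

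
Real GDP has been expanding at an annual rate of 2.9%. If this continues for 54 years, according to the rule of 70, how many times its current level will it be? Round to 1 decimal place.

around 4.7 times

Doubles every ≈ 24.14 years (70/2.9).
54 years is 2.24 doublings; 2^2.24 ≈ 4.7×.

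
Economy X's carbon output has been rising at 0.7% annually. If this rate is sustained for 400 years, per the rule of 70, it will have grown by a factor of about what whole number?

approximately 16 times

70/0.7 ≈ 100.00 years per doubling.
400 years fits 4 doublings: 2^4 = 16.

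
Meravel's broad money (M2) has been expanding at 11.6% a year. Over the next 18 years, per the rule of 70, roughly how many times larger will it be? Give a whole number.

roughly 8 times

Doubling time ≈ 70/11.6 = 6.03 years.
18/6.03 ≈ 3 doublings, so about 2^3 = 8×.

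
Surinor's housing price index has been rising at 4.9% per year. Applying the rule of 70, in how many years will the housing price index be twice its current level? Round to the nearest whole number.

Doubling time ≈ 70 / 4.9 = 14.29 years.

≈ 14 years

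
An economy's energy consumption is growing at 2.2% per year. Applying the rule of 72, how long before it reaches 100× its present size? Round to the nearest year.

217 years

One doubling takes 72/2.2 = 32.73 years.
100× is log₂ 100 ≈ 6.64 doublings, so ≈ 6.64 × 32.73 = 217 years.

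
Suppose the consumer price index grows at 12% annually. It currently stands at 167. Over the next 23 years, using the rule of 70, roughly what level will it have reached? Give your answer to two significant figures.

approximately 2600

It doubles every 70/12 ≈ 5.83 years, so 23 years is 3.95 doublings.
2^3.95 ≈ 15.45; 167 × 15.45 ≈ 2600.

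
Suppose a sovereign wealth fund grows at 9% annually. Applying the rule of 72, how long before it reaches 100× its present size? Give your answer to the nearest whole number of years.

≈ 53 years

One doubling takes 72/9 = 8.00 years.
Reaching 100× takes log₂(100) ≈ 6.64 doublings.
6.64 × 8.00 ≈ 53 years.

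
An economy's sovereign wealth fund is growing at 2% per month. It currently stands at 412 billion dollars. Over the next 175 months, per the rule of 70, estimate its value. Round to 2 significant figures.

13000 billion dollars

It doubles every 70/2 ≈ 35.00 months, so 175 months is 5.00 doublings.
2^5.00 ≈ 32.00; 412 × 32.00 ≈ 13000 billion dollars.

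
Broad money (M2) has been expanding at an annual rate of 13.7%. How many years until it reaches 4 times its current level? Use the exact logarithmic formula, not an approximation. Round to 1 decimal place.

10.8 years

t = ln(4) / ln(1 + 0.137) = 1.3863 / 0.128393 ≈ 10.80.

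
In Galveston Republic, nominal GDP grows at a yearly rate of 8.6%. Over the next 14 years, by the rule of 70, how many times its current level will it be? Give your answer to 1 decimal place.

≈ 3.3 times

Doubling time ≈ 70/8.6 = 8.14 years.
14 years / 8.14 ≈ 1.72 doublings → factor 2^1.72 ≈ 3.3.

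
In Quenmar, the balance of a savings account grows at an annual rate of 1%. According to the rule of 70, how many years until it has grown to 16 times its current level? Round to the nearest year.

about 280 years

One doubling takes 70/1 = 70.00 years.
16× is 4 doublings, so 4 × 70.00 ≈ 280 years.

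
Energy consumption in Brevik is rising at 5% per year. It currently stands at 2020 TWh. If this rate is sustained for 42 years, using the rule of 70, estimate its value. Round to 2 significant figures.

16000 TWh

It doubles every 70/5 ≈ 14.00 years, so 42 years is 3.00 doublings.
2^3.00 ≈ 8.00; 2020 × 8.00 ≈ 16000 TWh.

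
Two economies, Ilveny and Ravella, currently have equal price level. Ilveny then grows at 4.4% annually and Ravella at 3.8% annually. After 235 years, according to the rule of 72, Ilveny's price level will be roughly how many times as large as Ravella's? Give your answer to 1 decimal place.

Only the 0.6-point difference matters.
72/0.6 ≈ 120.00 years per doubling of the ratio; 235 years gives 1.96 doublings, so ≈ 3.9×.

about 3.9 times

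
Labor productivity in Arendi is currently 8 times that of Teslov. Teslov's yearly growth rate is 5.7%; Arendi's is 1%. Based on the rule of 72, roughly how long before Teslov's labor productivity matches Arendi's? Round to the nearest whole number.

Teslov gains on Arendi at 5.7% − 1% = 4.7 points a year.
At that relative rate the gap halves every 72/4.7 ≈ 15.32 years.
An 8 times gap closes after 3 halvings: 3 × 15.32 ≈ 46 years.

roughly 46 years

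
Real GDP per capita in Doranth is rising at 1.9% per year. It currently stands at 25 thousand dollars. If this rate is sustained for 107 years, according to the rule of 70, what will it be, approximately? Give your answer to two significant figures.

It doubles every 70/1.9 ≈ 36.84 years, so 107 years is 2.90 doublings.
2^2.90 ≈ 7.46; 25 × 7.46 ≈ 190 thousand dollars.

about 190 thousand dollars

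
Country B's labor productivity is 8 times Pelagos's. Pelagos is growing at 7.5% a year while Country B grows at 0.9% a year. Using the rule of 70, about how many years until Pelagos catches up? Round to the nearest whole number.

Pelagos gains on Country B at 7.5% − 0.9% = 6.6 points a year.
At that relative rate the gap halves every 70/6.6 ≈ 10.61 years.
An 8 times gap closes after 3 halvings: 3 × 10.61 ≈ 32 years.

about 32 years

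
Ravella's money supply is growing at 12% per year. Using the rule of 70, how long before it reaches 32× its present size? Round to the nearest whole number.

At 12% it doubles every 70/12 ≈ 5.83 years.
32× is 5 doublings, so 5 × 5.83 ≈ 29 years.

around 29 years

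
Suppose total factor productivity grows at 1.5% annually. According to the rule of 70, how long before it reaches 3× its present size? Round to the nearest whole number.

At 1.5% it doubles every 70/1.5 ≈ 46.67 years.
3× is log₂ 3 ≈ 1.58 doublings, so ≈ 1.58 × 46.67 = 74 years.

74 years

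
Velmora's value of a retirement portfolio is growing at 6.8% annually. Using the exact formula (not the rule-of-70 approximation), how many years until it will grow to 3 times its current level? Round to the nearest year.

17 years

t = ln(3) / ln(1 + 0.068) = 1.0986 / 0.065788 ≈ 16.70.
≈ 17 years.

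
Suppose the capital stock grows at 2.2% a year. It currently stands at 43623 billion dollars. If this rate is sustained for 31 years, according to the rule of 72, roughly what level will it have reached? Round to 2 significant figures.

Doubling time ≈ 72/2.2 = 32.73 years.
31 years is 31/32.73 ≈ 0.95 doublings, a factor of 2^0.95 ≈ 1.93.
43623 × 1.93 ≈ 84000 billion dollars.

84000 billion dollars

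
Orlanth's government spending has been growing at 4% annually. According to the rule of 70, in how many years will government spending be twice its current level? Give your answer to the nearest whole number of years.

≈ 18 years

Doubling time ≈ 70 / 4 = 17.50 years.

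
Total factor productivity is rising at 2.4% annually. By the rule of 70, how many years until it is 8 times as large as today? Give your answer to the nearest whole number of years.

around 88 years

One doubling takes 70/2.4 = 29.17 years.
8× is 3 doublings, so 3 × 29.17 ≈ 88 years.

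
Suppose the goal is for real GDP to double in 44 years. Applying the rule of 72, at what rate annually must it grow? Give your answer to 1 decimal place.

72 / 44 ≈ 1.64, so about 1.6% annually.

≈ 1.6%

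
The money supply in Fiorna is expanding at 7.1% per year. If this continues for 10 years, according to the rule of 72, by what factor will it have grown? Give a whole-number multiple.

≈ 2 times

At 7.1% one doubling takes ≈ 10.14 years; 10 years is 1 of them, so ×2.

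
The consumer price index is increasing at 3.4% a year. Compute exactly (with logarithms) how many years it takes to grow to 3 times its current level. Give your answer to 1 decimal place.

t = ln(3) / ln(1 + 0.034) = 1.0986 / 0.033435 ≈ 32.86.

32.9 years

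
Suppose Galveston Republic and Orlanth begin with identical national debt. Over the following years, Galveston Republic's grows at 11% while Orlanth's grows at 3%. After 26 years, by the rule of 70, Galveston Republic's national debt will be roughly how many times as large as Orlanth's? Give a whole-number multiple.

Galveston Republic pulls ahead at 8 pp per year, so the ratio doubles every 70/8 ≈ 8.75 years.
In 26 years that's 2.97 doublings: 2^2.97 ≈ 8.

roughly 8 times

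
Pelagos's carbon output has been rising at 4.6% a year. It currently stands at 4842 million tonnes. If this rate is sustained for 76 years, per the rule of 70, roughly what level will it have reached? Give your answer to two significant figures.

≈ 150000 million tonnes

It doubles every 70/4.6 ≈ 15.22 years, so 76 years is 4.99 doublings.
2^4.99 ≈ 31.78; 4842 × 31.78 ≈ 150000 million tonnes.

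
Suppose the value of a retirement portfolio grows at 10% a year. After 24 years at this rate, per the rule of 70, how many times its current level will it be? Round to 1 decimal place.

approximately 10.8 times

Doubling time ≈ 70/10 = 7.00 years.
24 years / 7.00 ≈ 3.43 doublings → factor 2^3.43 ≈ 10.8.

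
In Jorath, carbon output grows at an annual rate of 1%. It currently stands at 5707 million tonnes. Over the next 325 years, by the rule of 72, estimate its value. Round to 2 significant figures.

approximately 130000 million tonnes

It doubles every 72/1 ≈ 72.00 years, so 325 years is 4.51 doublings.
2^4.51 ≈ 22.78; 5707 × 22.78 ≈ 130000 million tonnes.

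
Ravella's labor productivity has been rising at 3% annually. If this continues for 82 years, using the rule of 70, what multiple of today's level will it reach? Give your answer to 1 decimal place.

roughly 11.4 times

Doubles every ≈ 23.33 years (70/3).
82 years is 3.51 doublings; 2^3.51 ≈ 11.4×.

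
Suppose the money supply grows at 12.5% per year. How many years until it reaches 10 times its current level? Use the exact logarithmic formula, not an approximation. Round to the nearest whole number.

20 years

t = ln(10) / ln(1 + 0.125) = 2.3026 / 0.117783 ≈ 19.55.
≈ 20 years.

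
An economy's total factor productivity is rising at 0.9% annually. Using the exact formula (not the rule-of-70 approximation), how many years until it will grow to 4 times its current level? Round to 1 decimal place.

t = ln(4) / ln(1 + 0.009) = 1.3863 / 0.008960 ≈ 154.72.

154.7 years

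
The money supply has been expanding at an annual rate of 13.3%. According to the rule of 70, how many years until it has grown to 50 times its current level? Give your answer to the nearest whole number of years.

about 30 years

At 13.3% it doubles every 70/13.3 ≈ 5.26 years.
50× is log₂ 50 ≈ 5.64 doublings, so ≈ 5.64 × 5.26 = 30 years.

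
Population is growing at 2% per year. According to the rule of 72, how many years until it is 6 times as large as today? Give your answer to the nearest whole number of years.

At 2% it doubles every 72/2 ≈ 36.00 years.
Reaching 6× takes log₂(6) ≈ 2.58 doublings.
2.58 × 36.00 ≈ 93 years.

93 years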